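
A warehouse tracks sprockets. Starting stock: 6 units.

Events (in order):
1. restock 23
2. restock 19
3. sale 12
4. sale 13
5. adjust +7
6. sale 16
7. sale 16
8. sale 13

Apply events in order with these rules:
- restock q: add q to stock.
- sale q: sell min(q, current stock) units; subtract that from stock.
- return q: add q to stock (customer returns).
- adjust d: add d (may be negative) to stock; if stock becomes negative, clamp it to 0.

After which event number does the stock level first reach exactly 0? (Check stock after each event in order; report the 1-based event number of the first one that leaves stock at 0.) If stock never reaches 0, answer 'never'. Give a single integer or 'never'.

Answer: 7

Derivation:
Processing events:
Start: stock = 6
  Event 1 (restock 23): 6 + 23 = 29
  Event 2 (restock 19): 29 + 19 = 48
  Event 3 (sale 12): sell min(12,48)=12. stock: 48 - 12 = 36. total_sold = 12
  Event 4 (sale 13): sell min(13,36)=13. stock: 36 - 13 = 23. total_sold = 25
  Event 5 (adjust +7): 23 + 7 = 30
  Event 6 (sale 16): sell min(16,30)=16. stock: 30 - 16 = 14. total_sold = 41
  Event 7 (sale 16): sell min(16,14)=14. stock: 14 - 14 = 0. total_sold = 55
  Event 8 (sale 13): sell min(13,0)=0. stock: 0 - 0 = 0. total_sold = 55
Final: stock = 0, total_sold = 55

First zero at event 7.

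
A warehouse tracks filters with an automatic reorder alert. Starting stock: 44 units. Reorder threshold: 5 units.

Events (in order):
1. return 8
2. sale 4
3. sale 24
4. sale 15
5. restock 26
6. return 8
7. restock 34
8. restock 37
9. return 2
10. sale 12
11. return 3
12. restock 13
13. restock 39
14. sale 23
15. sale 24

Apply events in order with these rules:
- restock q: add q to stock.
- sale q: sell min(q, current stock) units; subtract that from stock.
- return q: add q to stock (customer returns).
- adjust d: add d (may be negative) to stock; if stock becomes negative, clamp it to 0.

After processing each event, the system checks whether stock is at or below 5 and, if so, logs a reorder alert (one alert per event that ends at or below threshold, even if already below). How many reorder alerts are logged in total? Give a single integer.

Processing events:
Start: stock = 44
  Event 1 (return 8): 44 + 8 = 52
  Event 2 (sale 4): sell min(4,52)=4. stock: 52 - 4 = 48. total_sold = 4
  Event 3 (sale 24): sell min(24,48)=24. stock: 48 - 24 = 24. total_sold = 28
  Event 4 (sale 15): sell min(15,24)=15. stock: 24 - 15 = 9. total_sold = 43
  Event 5 (restock 26): 9 + 26 = 35
  Event 6 (return 8): 35 + 8 = 43
  Event 7 (restock 34): 43 + 34 = 77
  Event 8 (restock 37): 77 + 37 = 114
  Event 9 (return 2): 114 + 2 = 116
  Event 10 (sale 12): sell min(12,116)=12. stock: 116 - 12 = 104. total_sold = 55
  Event 11 (return 3): 104 + 3 = 107
  Event 12 (restock 13): 107 + 13 = 120
  Event 13 (restock 39): 120 + 39 = 159
  Event 14 (sale 23): sell min(23,159)=23. stock: 159 - 23 = 136. total_sold = 78
  Event 15 (sale 24): sell min(24,136)=24. stock: 136 - 24 = 112. total_sold = 102
Final: stock = 112, total_sold = 102

Checking against threshold 5:
  After event 1: stock=52 > 5
  After event 2: stock=48 > 5
  After event 3: stock=24 > 5
  After event 4: stock=9 > 5
  After event 5: stock=35 > 5
  After event 6: stock=43 > 5
  After event 7: stock=77 > 5
  After event 8: stock=114 > 5
  After event 9: stock=116 > 5
  After event 10: stock=104 > 5
  After event 11: stock=107 > 5
  After event 12: stock=120 > 5
  After event 13: stock=159 > 5
  After event 14: stock=136 > 5
  After event 15: stock=112 > 5
Alert events: []. Count = 0

Answer: 0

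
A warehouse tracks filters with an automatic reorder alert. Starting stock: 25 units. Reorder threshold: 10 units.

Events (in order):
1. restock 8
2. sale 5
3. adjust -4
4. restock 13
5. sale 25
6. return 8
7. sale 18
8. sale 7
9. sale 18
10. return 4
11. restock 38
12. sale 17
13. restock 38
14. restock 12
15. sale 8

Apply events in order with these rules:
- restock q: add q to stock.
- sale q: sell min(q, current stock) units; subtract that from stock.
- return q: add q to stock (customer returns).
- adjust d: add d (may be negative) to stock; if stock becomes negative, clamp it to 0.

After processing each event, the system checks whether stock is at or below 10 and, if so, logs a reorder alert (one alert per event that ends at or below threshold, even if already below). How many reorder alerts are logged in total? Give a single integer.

Answer: 4

Derivation:
Processing events:
Start: stock = 25
  Event 1 (restock 8): 25 + 8 = 33
  Event 2 (sale 5): sell min(5,33)=5. stock: 33 - 5 = 28. total_sold = 5
  Event 3 (adjust -4): 28 + -4 = 24
  Event 4 (restock 13): 24 + 13 = 37
  Event 5 (sale 25): sell min(25,37)=25. stock: 37 - 25 = 12. total_sold = 30
  Event 6 (return 8): 12 + 8 = 20
  Event 7 (sale 18): sell min(18,20)=18. stock: 20 - 18 = 2. total_sold = 48
  Event 8 (sale 7): sell min(7,2)=2. stock: 2 - 2 = 0. total_sold = 50
  Event 9 (sale 18): sell min(18,0)=0. stock: 0 - 0 = 0. total_sold = 50
  Event 10 (return 4): 0 + 4 = 4
  Event 11 (restock 38): 4 + 38 = 42
  Event 12 (sale 17): sell min(17,42)=17. stock: 42 - 17 = 25. total_sold = 67
  Event 13 (restock 38): 25 + 38 = 63
  Event 14 (restock 12): 63 + 12 = 75
  Event 15 (sale 8): sell min(8,75)=8. stock: 75 - 8 = 67. total_sold = 75
Final: stock = 67, total_sold = 75

Checking against threshold 10:
  After event 1: stock=33 > 10
  After event 2: stock=28 > 10
  After event 3: stock=24 > 10
  After event 4: stock=37 > 10
  After event 5: stock=12 > 10
  After event 6: stock=20 > 10
  After event 7: stock=2 <= 10 -> ALERT
  After event 8: stock=0 <= 10 -> ALERT
  After event 9: stock=0 <= 10 -> ALERT
  After event 10: stock=4 <= 10 -> ALERT
  After event 11: stock=42 > 10
  After event 12: stock=25 > 10
  After event 13: stock=63 > 10
  After event 14: stock=75 > 10
  After event 15: stock=67 > 10
Alert events: [7, 8, 9, 10]. Count = 4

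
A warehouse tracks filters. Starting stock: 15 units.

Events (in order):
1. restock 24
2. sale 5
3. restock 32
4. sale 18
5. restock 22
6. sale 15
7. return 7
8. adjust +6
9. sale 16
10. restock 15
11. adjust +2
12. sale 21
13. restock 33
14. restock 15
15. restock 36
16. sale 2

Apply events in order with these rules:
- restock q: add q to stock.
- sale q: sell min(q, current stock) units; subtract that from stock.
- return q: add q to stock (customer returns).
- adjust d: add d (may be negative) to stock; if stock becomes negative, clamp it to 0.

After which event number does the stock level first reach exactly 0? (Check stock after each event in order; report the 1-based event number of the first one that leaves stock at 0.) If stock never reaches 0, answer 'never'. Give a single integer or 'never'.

Processing events:
Start: stock = 15
  Event 1 (restock 24): 15 + 24 = 39
  Event 2 (sale 5): sell min(5,39)=5. stock: 39 - 5 = 34. total_sold = 5
  Event 3 (restock 32): 34 + 32 = 66
  Event 4 (sale 18): sell min(18,66)=18. stock: 66 - 18 = 48. total_sold = 23
  Event 5 (restock 22): 48 + 22 = 70
  Event 6 (sale 15): sell min(15,70)=15. stock: 70 - 15 = 55. total_sold = 38
  Event 7 (return 7): 55 + 7 = 62
  Event 8 (adjust +6): 62 + 6 = 68
  Event 9 (sale 16): sell min(16,68)=16. stock: 68 - 16 = 52. total_sold = 54
  Event 10 (restock 15): 52 + 15 = 67
  Event 11 (adjust +2): 67 + 2 = 69
  Event 12 (sale 21): sell min(21,69)=21. stock: 69 - 21 = 48. total_sold = 75
  Event 13 (restock 33): 48 + 33 = 81
  Event 14 (restock 15): 81 + 15 = 96
  Event 15 (restock 36): 96 + 36 = 132
  Event 16 (sale 2): sell min(2,132)=2. stock: 132 - 2 = 130. total_sold = 77
Final: stock = 130, total_sold = 77

Stock never reaches 0.

Answer: never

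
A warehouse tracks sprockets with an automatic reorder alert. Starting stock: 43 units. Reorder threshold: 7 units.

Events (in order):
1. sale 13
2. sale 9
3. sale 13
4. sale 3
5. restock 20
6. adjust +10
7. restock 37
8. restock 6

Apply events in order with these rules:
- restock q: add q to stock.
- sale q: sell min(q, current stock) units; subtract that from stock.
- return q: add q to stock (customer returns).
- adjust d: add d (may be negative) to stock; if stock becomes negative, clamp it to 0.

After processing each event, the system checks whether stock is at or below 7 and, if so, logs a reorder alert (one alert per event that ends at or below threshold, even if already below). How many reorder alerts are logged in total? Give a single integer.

Answer: 1

Derivation:
Processing events:
Start: stock = 43
  Event 1 (sale 13): sell min(13,43)=13. stock: 43 - 13 = 30. total_sold = 13
  Event 2 (sale 9): sell min(9,30)=9. stock: 30 - 9 = 21. total_sold = 22
  Event 3 (sale 13): sell min(13,21)=13. stock: 21 - 13 = 8. total_sold = 35
  Event 4 (sale 3): sell min(3,8)=3. stock: 8 - 3 = 5. total_sold = 38
  Event 5 (restock 20): 5 + 20 = 25
  Event 6 (adjust +10): 25 + 10 = 35
  Event 7 (restock 37): 35 + 37 = 72
  Event 8 (restock 6): 72 + 6 = 78
Final: stock = 78, total_sold = 38

Checking against threshold 7:
  After event 1: stock=30 > 7
  After event 2: stock=21 > 7
  After event 3: stock=8 > 7
  After event 4: stock=5 <= 7 -> ALERT
  After event 5: stock=25 > 7
  After event 6: stock=35 > 7
  After event 7: stock=72 > 7
  After event 8: stock=78 > 7
Alert events: [4]. Count = 1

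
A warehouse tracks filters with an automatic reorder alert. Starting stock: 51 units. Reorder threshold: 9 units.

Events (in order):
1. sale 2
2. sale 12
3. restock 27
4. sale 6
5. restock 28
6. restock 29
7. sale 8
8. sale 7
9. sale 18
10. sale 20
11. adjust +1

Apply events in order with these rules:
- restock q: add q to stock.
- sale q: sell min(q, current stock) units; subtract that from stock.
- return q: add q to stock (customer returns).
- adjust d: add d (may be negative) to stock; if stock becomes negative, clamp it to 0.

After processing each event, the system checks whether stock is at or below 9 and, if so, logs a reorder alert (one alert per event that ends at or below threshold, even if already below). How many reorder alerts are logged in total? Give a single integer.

Answer: 0

Derivation:
Processing events:
Start: stock = 51
  Event 1 (sale 2): sell min(2,51)=2. stock: 51 - 2 = 49. total_sold = 2
  Event 2 (sale 12): sell min(12,49)=12. stock: 49 - 12 = 37. total_sold = 14
  Event 3 (restock 27): 37 + 27 = 64
  Event 4 (sale 6): sell min(6,64)=6. stock: 64 - 6 = 58. total_sold = 20
  Event 5 (restock 28): 58 + 28 = 86
  Event 6 (restock 29): 86 + 29 = 115
  Event 7 (sale 8): sell min(8,115)=8. stock: 115 - 8 = 107. total_sold = 28
  Event 8 (sale 7): sell min(7,107)=7. stock: 107 - 7 = 100. total_sold = 35
  Event 9 (sale 18): sell min(18,100)=18. stock: 100 - 18 = 82. total_sold = 53
  Event 10 (sale 20): sell min(20,82)=20. stock: 82 - 20 = 62. total_sold = 73
  Event 11 (adjust +1): 62 + 1 = 63
Final: stock = 63, total_sold = 73

Checking against threshold 9:
  After event 1: stock=49 > 9
  After event 2: stock=37 > 9
  After event 3: stock=64 > 9
  After event 4: stock=58 > 9
  After event 5: stock=86 > 9
  After event 6: stock=115 > 9
  After event 7: stock=107 > 9
  After event 8: stock=100 > 9
  After event 9: stock=82 > 9
  After event 10: stock=62 > 9
  After event 11: stock=63 > 9
Alert events: []. Count = 0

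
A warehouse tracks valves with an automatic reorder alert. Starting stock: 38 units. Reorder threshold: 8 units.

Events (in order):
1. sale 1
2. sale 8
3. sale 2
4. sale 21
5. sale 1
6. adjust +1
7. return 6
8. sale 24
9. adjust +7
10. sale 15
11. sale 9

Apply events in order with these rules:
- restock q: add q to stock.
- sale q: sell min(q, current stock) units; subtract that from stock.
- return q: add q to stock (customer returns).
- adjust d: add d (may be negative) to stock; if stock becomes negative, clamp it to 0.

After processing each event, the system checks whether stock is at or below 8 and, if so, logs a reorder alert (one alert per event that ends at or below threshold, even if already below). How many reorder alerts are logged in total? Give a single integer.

Processing events:
Start: stock = 38
  Event 1 (sale 1): sell min(1,38)=1. stock: 38 - 1 = 37. total_sold = 1
  Event 2 (sale 8): sell min(8,37)=8. stock: 37 - 8 = 29. total_sold = 9
  Event 3 (sale 2): sell min(2,29)=2. stock: 29 - 2 = 27. total_sold = 11
  Event 4 (sale 21): sell min(21,27)=21. stock: 27 - 21 = 6. total_sold = 32
  Event 5 (sale 1): sell min(1,6)=1. stock: 6 - 1 = 5. total_sold = 33
  Event 6 (adjust +1): 5 + 1 = 6
  Event 7 (return 6): 6 + 6 = 12
  Event 8 (sale 24): sell min(24,12)=12. stock: 12 - 12 = 0. total_sold = 45
  Event 9 (adjust +7): 0 + 7 = 7
  Event 10 (sale 15): sell min(15,7)=7. stock: 7 - 7 = 0. total_sold = 52
  Event 11 (sale 9): sell min(9,0)=0. stock: 0 - 0 = 0. total_sold = 52
Final: stock = 0, total_sold = 52

Checking against threshold 8:
  After event 1: stock=37 > 8
  After event 2: stock=29 > 8
  After event 3: stock=27 > 8
  After event 4: stock=6 <= 8 -> ALERT
  After event 5: stock=5 <= 8 -> ALERT
  After event 6: stock=6 <= 8 -> ALERT
  After event 7: stock=12 > 8
  After event 8: stock=0 <= 8 -> ALERT
  After event 9: stock=7 <= 8 -> ALERT
  After event 10: stock=0 <= 8 -> ALERT
  After event 11: stock=0 <= 8 -> ALERT
Alert events: [4, 5, 6, 8, 9, 10, 11]. Count = 7

Answer: 7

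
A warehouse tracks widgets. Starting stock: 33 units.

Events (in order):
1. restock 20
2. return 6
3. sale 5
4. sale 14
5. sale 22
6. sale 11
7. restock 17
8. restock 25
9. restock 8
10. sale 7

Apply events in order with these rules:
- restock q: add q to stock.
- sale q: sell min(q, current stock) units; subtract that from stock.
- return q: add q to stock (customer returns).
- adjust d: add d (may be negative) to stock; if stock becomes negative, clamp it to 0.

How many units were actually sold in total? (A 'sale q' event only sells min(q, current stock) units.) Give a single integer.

Processing events:
Start: stock = 33
  Event 1 (restock 20): 33 + 20 = 53
  Event 2 (return 6): 53 + 6 = 59
  Event 3 (sale 5): sell min(5,59)=5. stock: 59 - 5 = 54. total_sold = 5
  Event 4 (sale 14): sell min(14,54)=14. stock: 54 - 14 = 40. total_sold = 19
  Event 5 (sale 22): sell min(22,40)=22. stock: 40 - 22 = 18. total_sold = 41
  Event 6 (sale 11): sell min(11,18)=11. stock: 18 - 11 = 7. total_sold = 52
  Event 7 (restock 17): 7 + 17 = 24
  Event 8 (restock 25): 24 + 25 = 49
  Event 9 (restock 8): 49 + 8 = 57
  Event 10 (sale 7): sell min(7,57)=7. stock: 57 - 7 = 50. total_sold = 59
Final: stock = 50, total_sold = 59

Answer: 59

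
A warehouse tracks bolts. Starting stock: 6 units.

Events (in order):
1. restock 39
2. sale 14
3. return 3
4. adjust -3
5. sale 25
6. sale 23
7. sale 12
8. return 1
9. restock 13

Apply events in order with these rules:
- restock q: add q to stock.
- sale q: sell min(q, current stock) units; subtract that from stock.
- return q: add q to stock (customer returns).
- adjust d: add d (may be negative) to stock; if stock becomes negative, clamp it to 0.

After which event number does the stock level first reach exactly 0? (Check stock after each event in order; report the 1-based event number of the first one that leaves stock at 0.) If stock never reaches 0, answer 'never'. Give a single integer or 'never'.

Processing events:
Start: stock = 6
  Event 1 (restock 39): 6 + 39 = 45
  Event 2 (sale 14): sell min(14,45)=14. stock: 45 - 14 = 31. total_sold = 14
  Event 3 (return 3): 31 + 3 = 34
  Event 4 (adjust -3): 34 + -3 = 31
  Event 5 (sale 25): sell min(25,31)=25. stock: 31 - 25 = 6. total_sold = 39
  Event 6 (sale 23): sell min(23,6)=6. stock: 6 - 6 = 0. total_sold = 45
  Event 7 (sale 12): sell min(12,0)=0. stock: 0 - 0 = 0. total_sold = 45
  Event 8 (return 1): 0 + 1 = 1
  Event 9 (restock 13): 1 + 13 = 14
Final: stock = 14, total_sold = 45

First zero at event 6.

Answer: 6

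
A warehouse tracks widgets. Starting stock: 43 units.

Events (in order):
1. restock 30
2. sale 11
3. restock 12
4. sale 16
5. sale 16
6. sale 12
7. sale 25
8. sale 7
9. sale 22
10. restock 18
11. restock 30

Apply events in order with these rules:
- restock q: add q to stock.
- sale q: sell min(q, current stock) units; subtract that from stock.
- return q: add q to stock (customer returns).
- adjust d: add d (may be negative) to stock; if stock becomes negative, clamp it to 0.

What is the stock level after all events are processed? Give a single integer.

Processing events:
Start: stock = 43
  Event 1 (restock 30): 43 + 30 = 73
  Event 2 (sale 11): sell min(11,73)=11. stock: 73 - 11 = 62. total_sold = 11
  Event 3 (restock 12): 62 + 12 = 74
  Event 4 (sale 16): sell min(16,74)=16. stock: 74 - 16 = 58. total_sold = 27
  Event 5 (sale 16): sell min(16,58)=16. stock: 58 - 16 = 42. total_sold = 43
  Event 6 (sale 12): sell min(12,42)=12. stock: 42 - 12 = 30. total_sold = 55
  Event 7 (sale 25): sell min(25,30)=25. stock: 30 - 25 = 5. total_sold = 80
  Event 8 (sale 7): sell min(7,5)=5. stock: 5 - 5 = 0. total_sold = 85
  Event 9 (sale 22): sell min(22,0)=0. stock: 0 - 0 = 0. total_sold = 85
  Event 10 (restock 18): 0 + 18 = 18
  Event 11 (restock 30): 18 + 30 = 48
Final: stock = 48, total_sold = 85

Answer: 48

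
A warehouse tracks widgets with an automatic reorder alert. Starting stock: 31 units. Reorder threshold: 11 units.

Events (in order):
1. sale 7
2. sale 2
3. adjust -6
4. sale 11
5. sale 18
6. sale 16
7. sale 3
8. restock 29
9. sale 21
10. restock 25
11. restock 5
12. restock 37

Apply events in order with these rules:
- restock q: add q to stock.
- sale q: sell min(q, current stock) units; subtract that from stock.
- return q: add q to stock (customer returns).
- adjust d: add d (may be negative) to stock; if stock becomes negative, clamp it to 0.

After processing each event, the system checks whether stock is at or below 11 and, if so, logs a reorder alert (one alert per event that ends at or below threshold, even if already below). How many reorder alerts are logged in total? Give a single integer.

Processing events:
Start: stock = 31
  Event 1 (sale 7): sell min(7,31)=7. stock: 31 - 7 = 24. total_sold = 7
  Event 2 (sale 2): sell min(2,24)=2. stock: 24 - 2 = 22. total_sold = 9
  Event 3 (adjust -6): 22 + -6 = 16
  Event 4 (sale 11): sell min(11,16)=11. stock: 16 - 11 = 5. total_sold = 20
  Event 5 (sale 18): sell min(18,5)=5. stock: 5 - 5 = 0. total_sold = 25
  Event 6 (sale 16): sell min(16,0)=0. stock: 0 - 0 = 0. total_sold = 25
  Event 7 (sale 3): sell min(3,0)=0. stock: 0 - 0 = 0. total_sold = 25
  Event 8 (restock 29): 0 + 29 = 29
  Event 9 (sale 21): sell min(21,29)=21. stock: 29 - 21 = 8. total_sold = 46
  Event 10 (restock 25): 8 + 25 = 33
  Event 11 (restock 5): 33 + 5 = 38
  Event 12 (restock 37): 38 + 37 = 75
Final: stock = 75, total_sold = 46

Checking against threshold 11:
  After event 1: stock=24 > 11
  After event 2: stock=22 > 11
  After event 3: stock=16 > 11
  After event 4: stock=5 <= 11 -> ALERT
  After event 5: stock=0 <= 11 -> ALERT
  After event 6: stock=0 <= 11 -> ALERT
  After event 7: stock=0 <= 11 -> ALERT
  After event 8: stock=29 > 11
  After event 9: stock=8 <= 11 -> ALERT
  After event 10: stock=33 > 11
  After event 11: stock=38 > 11
  After event 12: stock=75 > 11
Alert events: [4, 5, 6, 7, 9]. Count = 5

Answer: 5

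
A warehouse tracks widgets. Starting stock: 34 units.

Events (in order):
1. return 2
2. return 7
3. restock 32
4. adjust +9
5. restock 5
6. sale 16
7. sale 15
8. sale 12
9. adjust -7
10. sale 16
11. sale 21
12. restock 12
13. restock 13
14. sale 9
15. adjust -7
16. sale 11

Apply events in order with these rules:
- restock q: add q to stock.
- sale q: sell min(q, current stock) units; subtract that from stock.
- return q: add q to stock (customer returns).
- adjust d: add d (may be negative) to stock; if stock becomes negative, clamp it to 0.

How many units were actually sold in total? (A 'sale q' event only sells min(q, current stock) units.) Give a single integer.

Processing events:
Start: stock = 34
  Event 1 (return 2): 34 + 2 = 36
  Event 2 (return 7): 36 + 7 = 43
  Event 3 (restock 32): 43 + 32 = 75
  Event 4 (adjust +9): 75 + 9 = 84
  Event 5 (restock 5): 84 + 5 = 89
  Event 6 (sale 16): sell min(16,89)=16. stock: 89 - 16 = 73. total_sold = 16
  Event 7 (sale 15): sell min(15,73)=15. stock: 73 - 15 = 58. total_sold = 31
  Event 8 (sale 12): sell min(12,58)=12. stock: 58 - 12 = 46. total_sold = 43
  Event 9 (adjust -7): 46 + -7 = 39
  Event 10 (sale 16): sell min(16,39)=16. stock: 39 - 16 = 23. total_sold = 59
  Event 11 (sale 21): sell min(21,23)=21. stock: 23 - 21 = 2. total_sold = 80
  Event 12 (restock 12): 2 + 12 = 14
  Event 13 (restock 13): 14 + 13 = 27
  Event 14 (sale 9): sell min(9,27)=9. stock: 27 - 9 = 18. total_sold = 89
  Event 15 (adjust -7): 18 + -7 = 11
  Event 16 (sale 11): sell min(11,11)=11. stock: 11 - 11 = 0. total_sold = 100
Final: stock = 0, total_sold = 100

Answer: 100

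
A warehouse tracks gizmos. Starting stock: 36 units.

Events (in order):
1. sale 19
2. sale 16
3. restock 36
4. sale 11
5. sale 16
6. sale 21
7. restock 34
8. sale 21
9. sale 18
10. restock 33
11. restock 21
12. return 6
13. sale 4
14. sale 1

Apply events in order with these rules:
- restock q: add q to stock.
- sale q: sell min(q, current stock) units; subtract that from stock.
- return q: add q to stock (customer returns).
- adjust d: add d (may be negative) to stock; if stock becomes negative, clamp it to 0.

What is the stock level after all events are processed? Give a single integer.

Answer: 55

Derivation:
Processing events:
Start: stock = 36
  Event 1 (sale 19): sell min(19,36)=19. stock: 36 - 19 = 17. total_sold = 19
  Event 2 (sale 16): sell min(16,17)=16. stock: 17 - 16 = 1. total_sold = 35
  Event 3 (restock 36): 1 + 36 = 37
  Event 4 (sale 11): sell min(11,37)=11. stock: 37 - 11 = 26. total_sold = 46
  Event 5 (sale 16): sell min(16,26)=16. stock: 26 - 16 = 10. total_sold = 62
  Event 6 (sale 21): sell min(21,10)=10. stock: 10 - 10 = 0. total_sold = 72
  Event 7 (restock 34): 0 + 34 = 34
  Event 8 (sale 21): sell min(21,34)=21. stock: 34 - 21 = 13. total_sold = 93
  Event 9 (sale 18): sell min(18,13)=13. stock: 13 - 13 = 0. total_sold = 106
  Event 10 (restock 33): 0 + 33 = 33
  Event 11 (restock 21): 33 + 21 = 54
  Event 12 (return 6): 54 + 6 = 60
  Event 13 (sale 4): sell min(4,60)=4. stock: 60 - 4 = 56. total_sold = 110
  Event 14 (sale 1): sell min(1,56)=1. stock: 56 - 1 = 55. total_sold = 111
Final: stock = 55, total_sold = 111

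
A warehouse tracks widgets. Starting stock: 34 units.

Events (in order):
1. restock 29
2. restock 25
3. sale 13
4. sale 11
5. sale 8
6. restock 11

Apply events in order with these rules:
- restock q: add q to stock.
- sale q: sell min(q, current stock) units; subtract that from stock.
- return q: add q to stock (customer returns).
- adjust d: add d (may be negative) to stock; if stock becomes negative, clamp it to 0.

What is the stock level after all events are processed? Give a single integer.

Processing events:
Start: stock = 34
  Event 1 (restock 29): 34 + 29 = 63
  Event 2 (restock 25): 63 + 25 = 88
  Event 3 (sale 13): sell min(13,88)=13. stock: 88 - 13 = 75. total_sold = 13
  Event 4 (sale 11): sell min(11,75)=11. stock: 75 - 11 = 64. total_sold = 24
  Event 5 (sale 8): sell min(8,64)=8. stock: 64 - 8 = 56. total_sold = 32
  Event 6 (restock 11): 56 + 11 = 67
Final: stock = 67, total_sold = 32

Answer: 67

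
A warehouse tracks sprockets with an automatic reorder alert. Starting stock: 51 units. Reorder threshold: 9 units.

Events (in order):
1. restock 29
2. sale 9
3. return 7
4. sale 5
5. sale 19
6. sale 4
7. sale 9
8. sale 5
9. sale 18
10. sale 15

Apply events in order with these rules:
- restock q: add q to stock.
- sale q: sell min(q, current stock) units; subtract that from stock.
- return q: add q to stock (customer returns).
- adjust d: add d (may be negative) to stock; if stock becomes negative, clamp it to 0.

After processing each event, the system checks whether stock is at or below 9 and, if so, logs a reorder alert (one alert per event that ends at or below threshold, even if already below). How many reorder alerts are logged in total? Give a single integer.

Answer: 1

Derivation:
Processing events:
Start: stock = 51
  Event 1 (restock 29): 51 + 29 = 80
  Event 2 (sale 9): sell min(9,80)=9. stock: 80 - 9 = 71. total_sold = 9
  Event 3 (return 7): 71 + 7 = 78
  Event 4 (sale 5): sell min(5,78)=5. stock: 78 - 5 = 73. total_sold = 14
  Event 5 (sale 19): sell min(19,73)=19. stock: 73 - 19 = 54. total_sold = 33
  Event 6 (sale 4): sell min(4,54)=4. stock: 54 - 4 = 50. total_sold = 37
  Event 7 (sale 9): sell min(9,50)=9. stock: 50 - 9 = 41. total_sold = 46
  Event 8 (sale 5): sell min(5,41)=5. stock: 41 - 5 = 36. total_sold = 51
  Event 9 (sale 18): sell min(18,36)=18. stock: 36 - 18 = 18. total_sold = 69
  Event 10 (sale 15): sell min(15,18)=15. stock: 18 - 15 = 3. total_sold = 84
Final: stock = 3, total_sold = 84

Checking against threshold 9:
  After event 1: stock=80 > 9
  After event 2: stock=71 > 9
  After event 3: stock=78 > 9
  After event 4: stock=73 > 9
  After event 5: stock=54 > 9
  After event 6: stock=50 > 9
  After event 7: stock=41 > 9
  After event 8: stock=36 > 9
  After event 9: stock=18 > 9
  After event 10: stock=3 <= 9 -> ALERT
Alert events: [10]. Count = 1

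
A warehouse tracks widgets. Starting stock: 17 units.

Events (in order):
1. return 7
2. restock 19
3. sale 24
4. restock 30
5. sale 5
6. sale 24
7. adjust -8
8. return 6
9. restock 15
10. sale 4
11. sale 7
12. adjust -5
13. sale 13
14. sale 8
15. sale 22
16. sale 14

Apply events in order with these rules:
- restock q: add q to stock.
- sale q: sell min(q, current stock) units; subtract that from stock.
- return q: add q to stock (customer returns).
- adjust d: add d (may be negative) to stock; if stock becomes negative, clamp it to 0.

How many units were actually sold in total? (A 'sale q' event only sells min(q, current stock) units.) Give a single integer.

Answer: 81

Derivation:
Processing events:
Start: stock = 17
  Event 1 (return 7): 17 + 7 = 24
  Event 2 (restock 19): 24 + 19 = 43
  Event 3 (sale 24): sell min(24,43)=24. stock: 43 - 24 = 19. total_sold = 24
  Event 4 (restock 30): 19 + 30 = 49
  Event 5 (sale 5): sell min(5,49)=5. stock: 49 - 5 = 44. total_sold = 29
  Event 6 (sale 24): sell min(24,44)=24. stock: 44 - 24 = 20. total_sold = 53
  Event 7 (adjust -8): 20 + -8 = 12
  Event 8 (return 6): 12 + 6 = 18
  Event 9 (restock 15): 18 + 15 = 33
  Event 10 (sale 4): sell min(4,33)=4. stock: 33 - 4 = 29. total_sold = 57
  Event 11 (sale 7): sell min(7,29)=7. stock: 29 - 7 = 22. total_sold = 64
  Event 12 (adjust -5): 22 + -5 = 17
  Event 13 (sale 13): sell min(13,17)=13. stock: 17 - 13 = 4. total_sold = 77
  Event 14 (sale 8): sell min(8,4)=4. stock: 4 - 4 = 0. total_sold = 81
  Event 15 (sale 22): sell min(22,0)=0. stock: 0 - 0 = 0. total_sold = 81
  Event 16 (sale 14): sell min(14,0)=0. stock: 0 - 0 = 0. total_sold = 81
Final: stock = 0, total_sold = 81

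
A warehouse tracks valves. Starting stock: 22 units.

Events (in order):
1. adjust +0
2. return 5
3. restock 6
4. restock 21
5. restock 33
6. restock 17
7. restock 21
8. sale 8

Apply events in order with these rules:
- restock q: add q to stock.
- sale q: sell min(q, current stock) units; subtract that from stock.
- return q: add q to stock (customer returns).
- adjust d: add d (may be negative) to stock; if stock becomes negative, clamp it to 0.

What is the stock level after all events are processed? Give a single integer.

Processing events:
Start: stock = 22
  Event 1 (adjust +0): 22 + 0 = 22
  Event 2 (return 5): 22 + 5 = 27
  Event 3 (restock 6): 27 + 6 = 33
  Event 4 (restock 21): 33 + 21 = 54
  Event 5 (restock 33): 54 + 33 = 87
  Event 6 (restock 17): 87 + 17 = 104
  Event 7 (restock 21): 104 + 21 = 125
  Event 8 (sale 8): sell min(8,125)=8. stock: 125 - 8 = 117. total_sold = 8
Final: stock = 117, total_sold = 8

Answer: 117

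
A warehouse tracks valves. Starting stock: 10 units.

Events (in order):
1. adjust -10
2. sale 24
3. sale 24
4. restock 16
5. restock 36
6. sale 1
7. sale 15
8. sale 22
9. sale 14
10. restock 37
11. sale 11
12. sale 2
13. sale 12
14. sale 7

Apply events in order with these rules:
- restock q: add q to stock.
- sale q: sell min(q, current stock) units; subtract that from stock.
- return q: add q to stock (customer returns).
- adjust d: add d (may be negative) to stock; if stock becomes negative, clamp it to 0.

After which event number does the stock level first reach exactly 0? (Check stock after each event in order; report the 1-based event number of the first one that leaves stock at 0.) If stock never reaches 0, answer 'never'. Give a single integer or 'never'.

Answer: 1

Derivation:
Processing events:
Start: stock = 10
  Event 1 (adjust -10): 10 + -10 = 0
  Event 2 (sale 24): sell min(24,0)=0. stock: 0 - 0 = 0. total_sold = 0
  Event 3 (sale 24): sell min(24,0)=0. stock: 0 - 0 = 0. total_sold = 0
  Event 4 (restock 16): 0 + 16 = 16
  Event 5 (restock 36): 16 + 36 = 52
  Event 6 (sale 1): sell min(1,52)=1. stock: 52 - 1 = 51. total_sold = 1
  Event 7 (sale 15): sell min(15,51)=15. stock: 51 - 15 = 36. total_sold = 16
  Event 8 (sale 22): sell min(22,36)=22. stock: 36 - 22 = 14. total_sold = 38
  Event 9 (sale 14): sell min(14,14)=14. stock: 14 - 14 = 0. total_sold = 52
  Event 10 (restock 37): 0 + 37 = 37
  Event 11 (sale 11): sell min(11,37)=11. stock: 37 - 11 = 26. total_sold = 63
  Event 12 (sale 2): sell min(2,26)=2. stock: 26 - 2 = 24. total_sold = 65
  Event 13 (sale 12): sell min(12,24)=12. stock: 24 - 12 = 12. total_sold = 77
  Event 14 (sale 7): sell min(7,12)=7. stock: 12 - 7 = 5. total_sold = 84
Final: stock = 5, total_sold = 84

First zero at event 1.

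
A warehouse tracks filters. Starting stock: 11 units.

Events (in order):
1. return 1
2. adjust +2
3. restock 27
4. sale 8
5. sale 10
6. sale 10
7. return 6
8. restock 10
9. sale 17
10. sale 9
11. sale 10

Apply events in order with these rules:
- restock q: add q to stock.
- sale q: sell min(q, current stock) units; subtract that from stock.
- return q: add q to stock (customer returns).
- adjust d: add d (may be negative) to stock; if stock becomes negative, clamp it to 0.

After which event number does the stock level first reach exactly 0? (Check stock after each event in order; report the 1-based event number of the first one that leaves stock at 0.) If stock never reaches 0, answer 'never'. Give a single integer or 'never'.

Answer: 11

Derivation:
Processing events:
Start: stock = 11
  Event 1 (return 1): 11 + 1 = 12
  Event 2 (adjust +2): 12 + 2 = 14
  Event 3 (restock 27): 14 + 27 = 41
  Event 4 (sale 8): sell min(8,41)=8. stock: 41 - 8 = 33. total_sold = 8
  Event 5 (sale 10): sell min(10,33)=10. stock: 33 - 10 = 23. total_sold = 18
  Event 6 (sale 10): sell min(10,23)=10. stock: 23 - 10 = 13. total_sold = 28
  Event 7 (return 6): 13 + 6 = 19
  Event 8 (restock 10): 19 + 10 = 29
  Event 9 (sale 17): sell min(17,29)=17. stock: 29 - 17 = 12. total_sold = 45
  Event 10 (sale 9): sell min(9,12)=9. stock: 12 - 9 = 3. total_sold = 54
  Event 11 (sale 10): sell min(10,3)=3. stock: 3 - 3 = 0. total_sold = 57
Final: stock = 0, total_sold = 57

First zero at event 11.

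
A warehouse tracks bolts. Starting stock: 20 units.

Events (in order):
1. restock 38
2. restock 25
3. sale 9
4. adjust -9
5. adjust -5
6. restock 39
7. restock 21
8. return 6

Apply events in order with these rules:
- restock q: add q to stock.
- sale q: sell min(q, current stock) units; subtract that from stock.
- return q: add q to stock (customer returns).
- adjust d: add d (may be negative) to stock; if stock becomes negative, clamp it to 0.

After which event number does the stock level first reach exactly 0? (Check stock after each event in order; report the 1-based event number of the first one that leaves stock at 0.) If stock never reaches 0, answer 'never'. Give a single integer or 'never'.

Answer: never

Derivation:
Processing events:
Start: stock = 20
  Event 1 (restock 38): 20 + 38 = 58
  Event 2 (restock 25): 58 + 25 = 83
  Event 3 (sale 9): sell min(9,83)=9. stock: 83 - 9 = 74. total_sold = 9
  Event 4 (adjust -9): 74 + -9 = 65
  Event 5 (adjust -5): 65 + -5 = 60
  Event 6 (restock 39): 60 + 39 = 99
  Event 7 (restock 21): 99 + 21 = 120
  Event 8 (return 6): 120 + 6 = 126
Final: stock = 126, total_sold = 9

Stock never reaches 0.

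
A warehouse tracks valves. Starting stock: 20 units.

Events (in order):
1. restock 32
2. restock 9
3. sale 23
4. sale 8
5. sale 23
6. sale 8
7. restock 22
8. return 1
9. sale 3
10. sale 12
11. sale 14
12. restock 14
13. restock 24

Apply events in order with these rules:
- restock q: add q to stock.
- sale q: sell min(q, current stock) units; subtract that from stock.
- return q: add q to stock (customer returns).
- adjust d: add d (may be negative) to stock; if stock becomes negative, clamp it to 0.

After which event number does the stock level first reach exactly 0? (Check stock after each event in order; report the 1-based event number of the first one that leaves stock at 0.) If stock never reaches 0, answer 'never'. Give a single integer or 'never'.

Processing events:
Start: stock = 20
  Event 1 (restock 32): 20 + 32 = 52
  Event 2 (restock 9): 52 + 9 = 61
  Event 3 (sale 23): sell min(23,61)=23. stock: 61 - 23 = 38. total_sold = 23
  Event 4 (sale 8): sell min(8,38)=8. stock: 38 - 8 = 30. total_sold = 31
  Event 5 (sale 23): sell min(23,30)=23. stock: 30 - 23 = 7. total_sold = 54
  Event 6 (sale 8): sell min(8,7)=7. stock: 7 - 7 = 0. total_sold = 61
  Event 7 (restock 22): 0 + 22 = 22
  Event 8 (return 1): 22 + 1 = 23
  Event 9 (sale 3): sell min(3,23)=3. stock: 23 - 3 = 20. total_sold = 64
  Event 10 (sale 12): sell min(12,20)=12. stock: 20 - 12 = 8. total_sold = 76
  Event 11 (sale 14): sell min(14,8)=8. stock: 8 - 8 = 0. total_sold = 84
  Event 12 (restock 14): 0 + 14 = 14
  Event 13 (restock 24): 14 + 24 = 38
Final: stock = 38, total_sold = 84

First zero at event 6.

Answer: 6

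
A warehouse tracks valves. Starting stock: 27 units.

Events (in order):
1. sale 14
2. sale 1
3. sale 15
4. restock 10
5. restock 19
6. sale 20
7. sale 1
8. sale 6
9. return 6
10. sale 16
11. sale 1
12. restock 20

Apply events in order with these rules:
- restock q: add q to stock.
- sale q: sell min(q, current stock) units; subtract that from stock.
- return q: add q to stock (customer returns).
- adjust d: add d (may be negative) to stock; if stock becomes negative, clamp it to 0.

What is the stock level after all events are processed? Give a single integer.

Answer: 20

Derivation:
Processing events:
Start: stock = 27
  Event 1 (sale 14): sell min(14,27)=14. stock: 27 - 14 = 13. total_sold = 14
  Event 2 (sale 1): sell min(1,13)=1. stock: 13 - 1 = 12. total_sold = 15
  Event 3 (sale 15): sell min(15,12)=12. stock: 12 - 12 = 0. total_sold = 27
  Event 4 (restock 10): 0 + 10 = 10
  Event 5 (restock 19): 10 + 19 = 29
  Event 6 (sale 20): sell min(20,29)=20. stock: 29 - 20 = 9. total_sold = 47
  Event 7 (sale 1): sell min(1,9)=1. stock: 9 - 1 = 8. total_sold = 48
  Event 8 (sale 6): sell min(6,8)=6. stock: 8 - 6 = 2. total_sold = 54
  Event 9 (return 6): 2 + 6 = 8
  Event 10 (sale 16): sell min(16,8)=8. stock: 8 - 8 = 0. total_sold = 62
  Event 11 (sale 1): sell min(1,0)=0. stock: 0 - 0 = 0. total_sold = 62
  Event 12 (restock 20): 0 + 20 = 20
Final: stock = 20, total_sold = 62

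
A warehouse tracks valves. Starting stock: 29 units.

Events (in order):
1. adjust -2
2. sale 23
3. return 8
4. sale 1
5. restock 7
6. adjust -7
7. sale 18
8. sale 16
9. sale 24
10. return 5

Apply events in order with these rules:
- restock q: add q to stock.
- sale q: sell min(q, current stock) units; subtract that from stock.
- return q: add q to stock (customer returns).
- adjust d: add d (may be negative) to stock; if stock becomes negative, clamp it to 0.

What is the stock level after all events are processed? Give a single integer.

Processing events:
Start: stock = 29
  Event 1 (adjust -2): 29 + -2 = 27
  Event 2 (sale 23): sell min(23,27)=23. stock: 27 - 23 = 4. total_sold = 23
  Event 3 (return 8): 4 + 8 = 12
  Event 4 (sale 1): sell min(1,12)=1. stock: 12 - 1 = 11. total_sold = 24
  Event 5 (restock 7): 11 + 7 = 18
  Event 6 (adjust -7): 18 + -7 = 11
  Event 7 (sale 18): sell min(18,11)=11. stock: 11 - 11 = 0. total_sold = 35
  Event 8 (sale 16): sell min(16,0)=0. stock: 0 - 0 = 0. total_sold = 35
  Event 9 (sale 24): sell min(24,0)=0. stock: 0 - 0 = 0. total_sold = 35
  Event 10 (return 5): 0 + 5 = 5
Final: stock = 5, total_sold = 35

Answer: 5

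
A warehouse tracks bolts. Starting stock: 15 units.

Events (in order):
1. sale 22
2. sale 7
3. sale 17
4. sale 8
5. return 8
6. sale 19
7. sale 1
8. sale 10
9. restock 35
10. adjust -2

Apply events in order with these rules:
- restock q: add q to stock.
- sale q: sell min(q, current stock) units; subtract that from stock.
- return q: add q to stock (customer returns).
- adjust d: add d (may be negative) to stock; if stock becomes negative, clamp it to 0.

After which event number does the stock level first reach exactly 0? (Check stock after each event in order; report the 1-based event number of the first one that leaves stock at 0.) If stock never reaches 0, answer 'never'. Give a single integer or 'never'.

Answer: 1

Derivation:
Processing events:
Start: stock = 15
  Event 1 (sale 22): sell min(22,15)=15. stock: 15 - 15 = 0. total_sold = 15
  Event 2 (sale 7): sell min(7,0)=0. stock: 0 - 0 = 0. total_sold = 15
  Event 3 (sale 17): sell min(17,0)=0. stock: 0 - 0 = 0. total_sold = 15
  Event 4 (sale 8): sell min(8,0)=0. stock: 0 - 0 = 0. total_sold = 15
  Event 5 (return 8): 0 + 8 = 8
  Event 6 (sale 19): sell min(19,8)=8. stock: 8 - 8 = 0. total_sold = 23
  Event 7 (sale 1): sell min(1,0)=0. stock: 0 - 0 = 0. total_sold = 23
  Event 8 (sale 10): sell min(10,0)=0. stock: 0 - 0 = 0. total_sold = 23
  Event 9 (restock 35): 0 + 35 = 35
  Event 10 (adjust -2): 35 + -2 = 33
Final: stock = 33, total_sold = 23

First zero at event 1.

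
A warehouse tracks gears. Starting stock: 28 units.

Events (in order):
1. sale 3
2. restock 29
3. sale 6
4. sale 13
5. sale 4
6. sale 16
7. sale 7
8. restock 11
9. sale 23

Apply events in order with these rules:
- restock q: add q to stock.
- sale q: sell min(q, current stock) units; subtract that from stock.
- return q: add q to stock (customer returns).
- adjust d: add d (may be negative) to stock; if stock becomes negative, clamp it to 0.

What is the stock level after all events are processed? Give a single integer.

Processing events:
Start: stock = 28
  Event 1 (sale 3): sell min(3,28)=3. stock: 28 - 3 = 25. total_sold = 3
  Event 2 (restock 29): 25 + 29 = 54
  Event 3 (sale 6): sell min(6,54)=6. stock: 54 - 6 = 48. total_sold = 9
  Event 4 (sale 13): sell min(13,48)=13. stock: 48 - 13 = 35. total_sold = 22
  Event 5 (sale 4): sell min(4,35)=4. stock: 35 - 4 = 31. total_sold = 26
  Event 6 (sale 16): sell min(16,31)=16. stock: 31 - 16 = 15. total_sold = 42
  Event 7 (sale 7): sell min(7,15)=7. stock: 15 - 7 = 8. total_sold = 49
  Event 8 (restock 11): 8 + 11 = 19
  Event 9 (sale 23): sell min(23,19)=19. stock: 19 - 19 = 0. total_sold = 68
Final: stock = 0, total_sold = 68

Answer: 0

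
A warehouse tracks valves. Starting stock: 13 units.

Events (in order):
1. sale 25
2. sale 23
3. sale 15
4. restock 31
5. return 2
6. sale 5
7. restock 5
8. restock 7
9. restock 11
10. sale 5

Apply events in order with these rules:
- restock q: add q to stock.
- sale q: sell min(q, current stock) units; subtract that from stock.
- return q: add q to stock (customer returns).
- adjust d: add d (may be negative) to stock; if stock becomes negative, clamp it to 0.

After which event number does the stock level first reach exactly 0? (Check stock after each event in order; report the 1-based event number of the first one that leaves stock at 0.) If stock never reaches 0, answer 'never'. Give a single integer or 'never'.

Answer: 1

Derivation:
Processing events:
Start: stock = 13
  Event 1 (sale 25): sell min(25,13)=13. stock: 13 - 13 = 0. total_sold = 13
  Event 2 (sale 23): sell min(23,0)=0. stock: 0 - 0 = 0. total_sold = 13
  Event 3 (sale 15): sell min(15,0)=0. stock: 0 - 0 = 0. total_sold = 13
  Event 4 (restock 31): 0 + 31 = 31
  Event 5 (return 2): 31 + 2 = 33
  Event 6 (sale 5): sell min(5,33)=5. stock: 33 - 5 = 28. total_sold = 18
  Event 7 (restock 5): 28 + 5 = 33
  Event 8 (restock 7): 33 + 7 = 40
  Event 9 (restock 11): 40 + 11 = 51
  Event 10 (sale 5): sell min(5,51)=5. stock: 51 - 5 = 46. total_sold = 23
Final: stock = 46, total_sold = 23

First zero at event 1.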